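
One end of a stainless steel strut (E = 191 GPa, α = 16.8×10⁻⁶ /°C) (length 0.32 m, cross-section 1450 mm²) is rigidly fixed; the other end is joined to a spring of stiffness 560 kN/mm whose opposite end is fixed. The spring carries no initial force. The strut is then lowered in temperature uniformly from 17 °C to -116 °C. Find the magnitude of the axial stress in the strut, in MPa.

The unrestrained thermal change is αΔT L = 16.8×10⁻⁶ × 133 × 320 = 0.715 mm.
With a force P in the spring, the elastic change of the strut is PL/(AE) and that of the spring is P/k; compatibility requires their sum to equal δ_free.
So P = δ_free / [L/(AE) + 1/k] = 0.715 / [ 320/(1450×191×10³) + 1/(560×10³) ].
P = 0.715 / 2.941×10⁻⁶ = 243100 N.
σ = P/A = 243100/1450 = 167.7 MPa.

σ ≈ 168 MPa (tensile)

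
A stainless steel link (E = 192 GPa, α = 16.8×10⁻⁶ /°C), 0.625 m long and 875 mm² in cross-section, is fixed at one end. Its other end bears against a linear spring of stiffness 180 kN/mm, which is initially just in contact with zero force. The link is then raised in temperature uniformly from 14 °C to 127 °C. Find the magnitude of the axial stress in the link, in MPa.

The unrestrained thermal change is αΔT L = 16.8×10⁻⁶ × 113 × 625 = 1.186 mm.
With a force P in the spring, the elastic change of the link is PL/(AE) and that of the spring is P/k; compatibility requires their sum to equal δ_free.
P [ L/(AE) + 1/k ] = δ_free → P [ 625/(875×192×10³) + 1/(180×10³) ] = 1.186.
P = 1.186 / 9.276×10⁻⁶ = 127900 N.
σ = P/A = 127900/875 = 146.2 MPa.

σ ≈ 146 MPa (compressive)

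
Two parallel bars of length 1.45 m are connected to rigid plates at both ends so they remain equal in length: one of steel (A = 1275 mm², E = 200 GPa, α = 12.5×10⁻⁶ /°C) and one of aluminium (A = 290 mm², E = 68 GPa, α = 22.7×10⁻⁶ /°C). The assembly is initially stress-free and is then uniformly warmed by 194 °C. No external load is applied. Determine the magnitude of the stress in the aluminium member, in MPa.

σ ≈ 125 MPa (compressive)

Equilibrium of a rigid end plate with no external load gives equal and opposite internal forces ±P in the two members. Since α_{aluminium} > α_{steel}, heating drives the aluminium into compression and the steel into tension.
Compatibility of the two members (thermal + elastic change equal): (α₁ − α₂)ΔT = P·[1/(A₁E₁) + 1/(A₂E₂)].
|α₁ − α₂|·ΔT = 10.2×10⁻⁶ × 194 = 0.001979.
1/(A₁E₁) + 1/(A₂E₂) = 1/(1275×200×10³) + 1/(290×68×10³) = 5.463×10⁻⁸ N⁻¹.
P = 0.001979 / 5.463×10⁻⁸ = 36220 N = 36.22 kN.
σ_{aluminium} = P/A₂ = 36220/290 = 124.9 MPa, compressive.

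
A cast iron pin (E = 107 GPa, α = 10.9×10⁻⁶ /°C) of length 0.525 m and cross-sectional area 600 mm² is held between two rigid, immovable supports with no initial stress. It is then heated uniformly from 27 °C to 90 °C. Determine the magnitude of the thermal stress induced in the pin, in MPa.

σ ≈ 73.5 MPa (compressive)

Because both ends are immovable the net strain is zero, and the suppressed thermal strain is αΔT = 10.9×10⁻⁶ × 63 = 686.7×10⁻⁶.
The stress required to suppress this strain is σ = Eε = 107×10³ × 686.7×10⁻⁶ = 73.48 MPa, compressive since the pin is trying to expand.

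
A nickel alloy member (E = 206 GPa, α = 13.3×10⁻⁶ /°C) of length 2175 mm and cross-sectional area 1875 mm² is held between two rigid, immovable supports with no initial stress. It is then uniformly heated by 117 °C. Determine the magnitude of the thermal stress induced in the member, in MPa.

σ ≈ 321 MPa (compressive)

Because both ends are immovable the net strain is zero, and the suppressed thermal strain is αΔT = 13.3×10⁻⁶ × 117 = 1556.1×10⁻⁶.
Hence σ = E·αΔT = 206×10³ × 1556.1×10⁻⁶ = 320.6 MPa, compressive.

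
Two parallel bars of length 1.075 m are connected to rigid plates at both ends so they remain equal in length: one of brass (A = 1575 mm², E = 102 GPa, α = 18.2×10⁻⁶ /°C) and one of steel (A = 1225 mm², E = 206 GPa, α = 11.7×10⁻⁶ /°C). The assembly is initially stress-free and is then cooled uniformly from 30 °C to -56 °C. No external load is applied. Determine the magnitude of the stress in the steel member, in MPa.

Both members must finish at the same length. With the larger α, the brass tends to over-contract; the plates restrain it, putting the brass in tension and the steel in compression. With no external load the two internal forces are equal and opposite, magnitude P.
Equating the net (thermal + elastic) strains gives |α₁ − α₂|·ΔT = P·[1/(A₁E₁) + 1/(A₂E₂)].
|α₁ − α₂|·ΔT = 6.5×10⁻⁶ × 86 = 0.000559.
1/(A₁E₁) + 1/(A₂E₂) = 1/(1575×102×10³) + 1/(1225×206×10³) = 1.019×10⁻⁸ N⁻¹.
P = 0.000559 / 1.019×10⁻⁸ = 54870 N = 54.87 kN.
σ_{steel} = P/A₂ = 54870/1225 = 44.79 MPa, compressive.

σ ≈ 44.8 MPa (compressive)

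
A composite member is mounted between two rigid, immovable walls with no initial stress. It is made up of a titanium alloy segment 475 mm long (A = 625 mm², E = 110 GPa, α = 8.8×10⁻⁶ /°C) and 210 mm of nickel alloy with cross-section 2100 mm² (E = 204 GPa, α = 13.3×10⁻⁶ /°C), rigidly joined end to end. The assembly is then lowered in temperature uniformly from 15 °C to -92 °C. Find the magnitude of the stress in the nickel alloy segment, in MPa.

With the walls removed the bar would change length by δ_free = Σ αᵢΔT Lᵢ = 8.8×10⁻⁶×107×475 + 13.3×10⁻⁶×107×210 = 0.7461 mm.
Since the ends are fixed, an axial force P builds up, equal in every segment, with P · Σ Lᵢ/(AᵢEᵢ) = δ_free.
Σ Lᵢ/(AᵢEᵢ) = 475/(625×110×10³) + 210/(2100×204×10³) = 7.399×10⁻⁶ mm/N.
So P = 0.7461 / 7.399×10⁻⁶ = 100.8 kN, tensile.
σ_{nickel alloy} = P / A = 100800 / 2100 = 48.02 MPa.

σ ≈ 48 MPa (tensile)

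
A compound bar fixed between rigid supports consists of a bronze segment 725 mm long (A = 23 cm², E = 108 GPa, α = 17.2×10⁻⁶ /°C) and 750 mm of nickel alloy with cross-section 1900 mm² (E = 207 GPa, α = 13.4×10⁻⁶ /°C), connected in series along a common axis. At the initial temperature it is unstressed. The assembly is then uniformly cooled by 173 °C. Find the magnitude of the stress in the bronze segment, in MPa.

σ ≈ 351 MPa (tensile)

With the walls removed the bar would change length by δ_free = Σ αᵢΔT Lᵢ = 17.2×10⁻⁶×173×725 + 13.4×10⁻⁶×173×750 = 3.896 mm.
The rigid supports impose zero overall length change; the single axial force P common to all segments must satisfy P Σ Lᵢ/(AᵢEᵢ) = δ_free.
The series flexibility is Σ Lᵢ/(AᵢEᵢ) = 725/(2300×108×10³) + 750/(1900×207×10³) = 4.826×10⁻⁶ mm/N.
So P = 3.896 / 4.826×10⁻⁶ = 807.3 kN, tensile.
σ_{bronze} = P / A = 807300 / 2300 = 351 MPa.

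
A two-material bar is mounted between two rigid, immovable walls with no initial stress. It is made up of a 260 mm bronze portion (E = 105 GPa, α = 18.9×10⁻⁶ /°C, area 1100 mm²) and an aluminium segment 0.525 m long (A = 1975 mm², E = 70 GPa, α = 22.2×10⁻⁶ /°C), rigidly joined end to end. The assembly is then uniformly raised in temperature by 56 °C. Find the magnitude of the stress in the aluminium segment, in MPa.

σ ≈ 77.7 MPa (compressive)

If the supports were absent, the total length change would be Σ αᵢΔT Lᵢ = 18.9×10⁻⁶×56×260 + 22.2×10⁻⁶×56×525 = 0.9279 mm.
Since the ends are fixed, an axial force P builds up, equal in every segment, with P · Σ Lᵢ/(AᵢEᵢ) = δ_free.
Σ Lᵢ/(AᵢEᵢ) = 260/(1100×105×10³) + 525/(1975×70×10³) = 6.049×10⁻⁶ mm/N.
Hence P = δ_free / Σ(L/AE) = 0.9279/6.049×10⁻⁶ = 153.4 kN (compressive).
σ_{aluminium} = P / A = 153400 / 1975 = 77.67 MPa.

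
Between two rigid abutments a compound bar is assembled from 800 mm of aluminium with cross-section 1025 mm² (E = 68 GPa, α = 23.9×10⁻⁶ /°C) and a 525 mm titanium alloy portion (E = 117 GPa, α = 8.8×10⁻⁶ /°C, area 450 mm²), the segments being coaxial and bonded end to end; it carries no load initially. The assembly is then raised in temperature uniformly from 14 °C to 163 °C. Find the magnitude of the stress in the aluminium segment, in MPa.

If the supports were absent, the total length change would be Σ αᵢΔT Lᵢ = 23.9×10⁻⁶×149×800 + 8.8×10⁻⁶×149×525 = 3.537 mm.
The rigid supports impose zero overall length change; the single axial force P common to all segments must satisfy P Σ Lᵢ/(AᵢEᵢ) = δ_free.
The series flexibility is Σ Lᵢ/(AᵢEᵢ) = 800/(1025×68×10³) + 525/(450×117×10³) = 2.145×10⁻⁵ mm/N.
So P = 3.537 / 2.145×10⁻⁵ = 164.9 kN, compressive.
σ_{aluminium} = P / A = 164900 / 1025 = 160.9 MPa.

σ ≈ 161 MPa (compressive)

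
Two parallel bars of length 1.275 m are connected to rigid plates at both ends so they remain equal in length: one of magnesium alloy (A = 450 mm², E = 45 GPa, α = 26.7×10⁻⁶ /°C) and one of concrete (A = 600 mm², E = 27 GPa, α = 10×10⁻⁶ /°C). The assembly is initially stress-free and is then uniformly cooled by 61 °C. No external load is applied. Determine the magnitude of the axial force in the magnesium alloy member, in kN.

P ≈ 9.17 kN (tensile in the magnesium alloy)

Equilibrium of a rigid end plate with no external load gives equal and opposite internal forces ±P in the two members. Since α_{magnesium alloy} > α_{concrete}, cooling drives the magnesium alloy into tension and the concrete into compression.
Compatibility of the two members (thermal + elastic change equal): (α₁ − α₂)ΔT = P·[1/(A₁E₁) + 1/(A₂E₂)].
|α₁ − α₂|·ΔT = 16.7×10⁻⁶ × 61 = 0.001019.
1/(A₁E₁) + 1/(A₂E₂) = 1/(450×45×10³) + 1/(600×27×10³) = 1.111×10⁻⁷ N⁻¹.
P = 0.001019 / 1.111×10⁻⁷ = 9168 N = 9.168 kN.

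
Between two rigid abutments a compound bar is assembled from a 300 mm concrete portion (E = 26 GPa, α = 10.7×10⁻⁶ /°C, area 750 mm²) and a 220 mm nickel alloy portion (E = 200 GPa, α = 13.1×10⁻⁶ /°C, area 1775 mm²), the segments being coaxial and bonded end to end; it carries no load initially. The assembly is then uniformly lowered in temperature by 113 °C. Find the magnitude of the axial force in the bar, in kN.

P ≈ 43 kN (tensile)

If the supports were absent, the total length change would be Σ αᵢΔT Lᵢ = 10.7×10⁻⁶×113×300 + 13.1×10⁻⁶×113×220 = 0.6884 mm.
Since the ends are fixed, an axial force P builds up, equal in every segment, with P · Σ Lᵢ/(AᵢEᵢ) = δ_free.
Σ Lᵢ/(AᵢEᵢ) = 300/(750×26×10³) + 220/(1775×200×10³) = 1.6×10⁻⁵ mm/N.
P = 0.6884 / 1.6×10⁻⁵ = 43010 N = 43.01 kN, tensile.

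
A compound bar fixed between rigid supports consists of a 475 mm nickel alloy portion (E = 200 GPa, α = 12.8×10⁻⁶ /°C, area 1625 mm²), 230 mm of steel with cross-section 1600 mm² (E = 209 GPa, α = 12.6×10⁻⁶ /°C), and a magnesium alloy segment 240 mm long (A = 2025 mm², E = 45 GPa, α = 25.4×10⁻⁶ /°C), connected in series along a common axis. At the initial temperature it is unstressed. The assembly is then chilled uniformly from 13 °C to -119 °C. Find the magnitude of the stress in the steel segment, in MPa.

With the walls removed the bar would change length by δ_free = Σ αᵢΔT Lᵢ = 12.8×10⁻⁶×132×475 + 12.6×10⁻⁶×132×230 + 25.4×10⁻⁶×132×240 = 1.99 mm.
The walls prevent any net length change, so an axial force P (same in every segment) develops. Compatibility: P · Σ Lᵢ/(AᵢEᵢ) = δ_free.
Σ Lᵢ/(AᵢEᵢ) = 475/(1625×200×10³) + 230/(1600×209×10³) + 240/(2025×45×10³) = 4.783×10⁻⁶ mm/N.
P = 1.99 / 4.783×10⁻⁶ = 416000 N = 416 kN, tensile.
σ_{steel} = P / A = 416000 / 1600 = 260 MPa.

σ ≈ 260 MPa (tensile)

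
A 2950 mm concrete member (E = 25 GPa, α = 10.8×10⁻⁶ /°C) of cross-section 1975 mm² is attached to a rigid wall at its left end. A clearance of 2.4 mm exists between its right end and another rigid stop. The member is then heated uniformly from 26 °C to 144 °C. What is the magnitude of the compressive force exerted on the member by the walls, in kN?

P ≈ 22.8 kN

Unrestrained expansion: δ_free = αΔT L = 10.8×10⁻⁶ × 118 × 2950 = 3.759 mm.
The gap closes (δ_free > 2.4 mm) and the wall then resists a further 3.759 − 2.4 = 1.359 mm of expansion.
That suppressed elongation corresponds to σ = E·Δ/L = 25×10³ × 1.359/2950 = 11.52 MPa.
Force on the wall = σA = 11.52 × 1975 mm² = 22.75 kN.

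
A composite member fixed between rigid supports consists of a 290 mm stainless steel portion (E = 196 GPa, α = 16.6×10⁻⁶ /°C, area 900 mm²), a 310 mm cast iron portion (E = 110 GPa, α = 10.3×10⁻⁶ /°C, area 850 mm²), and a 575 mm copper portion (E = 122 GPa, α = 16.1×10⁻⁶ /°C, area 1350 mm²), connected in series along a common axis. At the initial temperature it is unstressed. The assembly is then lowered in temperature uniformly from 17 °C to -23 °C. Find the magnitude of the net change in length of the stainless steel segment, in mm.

|ΔL| ≈ 0.0582 mm

Free thermal contraction of the whole bar: Σ αᵢΔT Lᵢ = 16.6×10⁻⁶×40×290 + 10.3×10⁻⁶×40×310 + 16.1×10⁻⁶×40×575 = 0.6906 mm.
The rigid supports impose zero overall length change; the single axial force P common to all segments must satisfy P Σ Lᵢ/(AᵢEᵢ) = δ_free.
The series flexibility is Σ Lᵢ/(AᵢEᵢ) = 290/(900×196×10³) + 310/(850×110×10³) + 575/(1350×122×10³) = 8.451×10⁻⁶ mm/N.
Hence P = δ_free / Σ(L/AE) = 0.6906/8.451×10⁻⁶ = 81.72 kN (tensile).
For the stainless steel segment, free thermal change = 16.6×10⁻⁶×40×290 = 0.1926 mm and elastic change from P = 81720×290/(900×196×10³) = 0.1343 mm; these oppose, so the net change is 0.0582 mm (segment shortens).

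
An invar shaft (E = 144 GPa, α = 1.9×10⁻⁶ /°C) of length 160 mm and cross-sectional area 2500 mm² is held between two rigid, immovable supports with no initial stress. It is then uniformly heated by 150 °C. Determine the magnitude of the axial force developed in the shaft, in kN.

With zero net strain, σ = E·αΔT = 144 GPa × 1.9×10⁻⁶ × 150 = 41.04 MPa.
P = AEαΔT = 2500 × 144×10³ × 1.9×10⁻⁶ × 150 = 102.6 kN (compressive).

P ≈ 103 kN (compressive)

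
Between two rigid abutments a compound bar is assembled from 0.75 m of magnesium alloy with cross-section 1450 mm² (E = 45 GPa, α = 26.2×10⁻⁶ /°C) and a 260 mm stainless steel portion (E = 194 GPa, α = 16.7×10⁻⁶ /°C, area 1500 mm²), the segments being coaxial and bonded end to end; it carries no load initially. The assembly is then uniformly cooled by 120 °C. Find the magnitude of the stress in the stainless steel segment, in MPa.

σ ≈ 155 MPa (tensile)

With the walls removed the bar would change length by δ_free = Σ αᵢΔT Lᵢ = 26.2×10⁻⁶×120×750 + 16.7×10⁻⁶×120×260 = 2.879 mm.
Since the ends are fixed, an axial force P builds up, equal in every segment, with P · Σ Lᵢ/(AᵢEᵢ) = δ_free.
Σ Lᵢ/(AᵢEᵢ) = 750/(1450×45×10³) + 260/(1500×194×10³) = 1.239×10⁻⁵ mm/N.
Hence P = δ_free / Σ(L/AE) = 2.879/1.239×10⁻⁵ = 232.4 kN (tensile).
σ_{stainless steel} = P / A = 232400 / 1500 = 154.9 MPa.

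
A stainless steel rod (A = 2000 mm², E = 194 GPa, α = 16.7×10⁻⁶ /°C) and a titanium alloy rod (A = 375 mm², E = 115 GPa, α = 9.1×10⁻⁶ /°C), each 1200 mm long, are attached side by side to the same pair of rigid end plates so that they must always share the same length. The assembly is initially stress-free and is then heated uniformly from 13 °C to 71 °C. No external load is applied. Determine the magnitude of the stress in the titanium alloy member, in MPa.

σ ≈ 45.6 MPa (tensile)

Equilibrium of a rigid end plate with no external load gives equal and opposite internal forces ±P in the two members. Since α_{stainless steel} > α_{titanium alloy}, heating drives the stainless steel into compression and the titanium alloy into tension.
Equating the net (thermal + elastic) strains gives |α₁ − α₂|·ΔT = P·[1/(A₁E₁) + 1/(A₂E₂)].
|α₁ − α₂|·ΔT = 7.6×10⁻⁶ × 58 = 0.0004408.
1/(A₁E₁) + 1/(A₂E₂) = 1/(2000×194×10³) + 1/(375×115×10³) = 2.577×10⁻⁸ N⁻¹.
P = 0.0004408 / 2.577×10⁻⁸ = 17110 N = 17.11 kN.
σ_{titanium alloy} = P/A₂ = 17110/375 = 45.62 MPa, tensile.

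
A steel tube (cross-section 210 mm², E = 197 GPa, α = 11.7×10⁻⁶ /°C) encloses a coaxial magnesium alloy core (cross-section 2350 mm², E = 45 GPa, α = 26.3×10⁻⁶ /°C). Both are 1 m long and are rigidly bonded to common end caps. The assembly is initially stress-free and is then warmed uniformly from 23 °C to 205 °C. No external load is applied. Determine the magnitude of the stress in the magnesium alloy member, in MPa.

Equilibrium of a rigid end plate with no external load gives equal and opposite internal forces ±P in the two members. Since α_{magnesium alloy} > α_{steel}, heating drives the magnesium alloy into compression and the steel into tension.
Equating the net (thermal + elastic) strains gives |α₁ − α₂|·ΔT = P·[1/(A₁E₁) + 1/(A₂E₂)].
|α₁ − α₂|·ΔT = 14.6×10⁻⁶ × 182 = 0.002657.
1/(A₁E₁) + 1/(A₂E₂) = 1/(210×197×10³) + 1/(2350×45×10³) = 3.363×10⁻⁸ N⁻¹.
So P = 0.002657 / 3.363×10⁻⁸ = 79.02 kN.
σ_{magnesium alloy} = P/A₂ = 79020/2350 = 33.62 MPa, compressive.

σ ≈ 33.6 MPa (compressive)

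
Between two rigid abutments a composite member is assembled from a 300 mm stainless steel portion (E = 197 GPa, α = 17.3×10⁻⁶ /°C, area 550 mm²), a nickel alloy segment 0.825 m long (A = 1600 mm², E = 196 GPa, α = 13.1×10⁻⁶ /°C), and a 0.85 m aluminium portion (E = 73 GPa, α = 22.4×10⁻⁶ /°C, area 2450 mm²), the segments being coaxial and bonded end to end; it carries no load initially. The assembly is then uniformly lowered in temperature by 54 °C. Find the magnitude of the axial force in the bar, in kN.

If the supports were absent, the total length change would be Σ αᵢΔT Lᵢ = 17.3×10⁻⁶×54×300 + 13.1×10⁻⁶×54×825 + 22.4×10⁻⁶×54×850 = 1.892 mm.
Since the ends are fixed, an axial force P builds up, equal in every segment, with P · Σ Lᵢ/(AᵢEᵢ) = δ_free.
Σ Lᵢ/(AᵢEᵢ) = 300/(550×197×10³) + 825/(1600×196×10³) + 850/(2450×73×10³) = 1.015×10⁻⁵ mm/N.
So P = 1.892 / 1.015×10⁻⁵ = 186.4 kN, tensile.

P ≈ 186 kN (tensile)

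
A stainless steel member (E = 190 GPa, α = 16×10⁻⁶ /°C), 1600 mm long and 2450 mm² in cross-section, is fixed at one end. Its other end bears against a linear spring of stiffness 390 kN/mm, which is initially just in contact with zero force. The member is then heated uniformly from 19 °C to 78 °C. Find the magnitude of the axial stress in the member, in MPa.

σ ≈ 103 MPa (compressive)

Free thermal expansion: δ_free = αΔT L = 16×10⁻⁶ × 59 × 1600 = 1.51 mm.
Let P be the compressive force at the spring. The member shortens elastically by PL/(AE) and the spring compresses by P/k; together these equal δ_free.
P [ L/(AE) + 1/k ] = δ_free → P [ 1600/(2450×190×10³) + 1/(390×10³) ] = 1.51.
P = 1.51 / 6.001×10⁻⁶ = 251700 N.
σ = P/A = 251700/2450 = 102.7 MPa.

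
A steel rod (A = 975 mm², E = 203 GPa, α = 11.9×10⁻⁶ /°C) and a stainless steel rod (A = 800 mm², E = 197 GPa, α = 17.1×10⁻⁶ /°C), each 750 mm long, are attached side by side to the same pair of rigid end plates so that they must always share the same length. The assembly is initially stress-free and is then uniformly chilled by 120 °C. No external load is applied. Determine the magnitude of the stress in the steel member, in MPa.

Equilibrium of a rigid end plate with no external load gives equal and opposite internal forces ±P in the two members. Since α_{stainless steel} > α_{steel}, cooling drives the stainless steel into tension and the steel into compression.
Compatibility of the two members (thermal + elastic change equal): (α₁ − α₂)ΔT = P·[1/(A₁E₁) + 1/(A₂E₂)].
|α₁ − α₂|·ΔT = 5.2×10⁻⁶ × 120 = 0.000624.
1/(A₁E₁) + 1/(A₂E₂) = 1/(975×203×10³) + 1/(800×197×10³) = 1.14×10⁻⁸ N⁻¹.
P = 0.000624 / 1.14×10⁻⁸ = 54750 N = 54.75 kN.
σ_{steel} = P/A₁ = 54750/975 = 56.15 MPa, compressive.

σ ≈ 56.2 MPa (compressive)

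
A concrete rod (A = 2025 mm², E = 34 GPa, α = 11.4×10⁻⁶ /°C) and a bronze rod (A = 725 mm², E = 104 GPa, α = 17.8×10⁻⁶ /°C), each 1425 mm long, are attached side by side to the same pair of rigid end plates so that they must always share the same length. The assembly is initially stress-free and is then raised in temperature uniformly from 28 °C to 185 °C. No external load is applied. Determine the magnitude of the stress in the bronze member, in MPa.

The bronze has the larger α, so on heating it would change length more than the concrete if both were free. The rigid plates force a common final length, so the bronze is put into compression and the concrete into tension, with equal and opposite forces P (no external load).
Equating the net (thermal + elastic) strains gives |α₁ − α₂|·ΔT = P·[1/(A₁E₁) + 1/(A₂E₂)].
|α₁ − α₂|·ΔT = 6.4×10⁻⁶ × 157 = 0.001005.
1/(A₁E₁) + 1/(A₂E₂) = 1/(2025×34×10³) + 1/(725×104×10³) = 2.779×10⁻⁸ N⁻¹.
So P = 0.001005 / 2.779×10⁻⁸ = 36.16 kN.
σ_{bronze} = P/A₂ = 36160/725 = 49.88 MPa, compressive.

σ ≈ 49.9 MPa (compressive)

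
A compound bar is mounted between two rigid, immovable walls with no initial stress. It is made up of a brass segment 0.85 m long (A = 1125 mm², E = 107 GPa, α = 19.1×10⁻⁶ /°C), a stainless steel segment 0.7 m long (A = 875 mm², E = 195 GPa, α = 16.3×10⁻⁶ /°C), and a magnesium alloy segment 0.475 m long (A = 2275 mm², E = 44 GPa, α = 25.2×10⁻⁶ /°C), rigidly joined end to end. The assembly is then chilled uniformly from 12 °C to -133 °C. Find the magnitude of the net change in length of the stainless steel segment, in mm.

|ΔL| ≈ 0.173 mm

With the walls removed the bar would change length by δ_free = Σ αᵢΔT Lᵢ = 19.1×10⁻⁶×145×850 + 16.3×10⁻⁶×145×700 + 25.2×10⁻⁶×145×475 = 5.744 mm.
Since the ends are fixed, an axial force P builds up, equal in every segment, with P · Σ Lᵢ/(AᵢEᵢ) = δ_free.
The series flexibility is Σ Lᵢ/(AᵢEᵢ) = 850/(1125×107×10³) + 700/(875×195×10³) + 475/(2275×44×10³) = 1.591×10⁻⁵ mm/N.
Hence P = δ_free / Σ(L/AE) = 5.744/1.591×10⁻⁵ = 361.1 kN (tensile).
For the stainless steel segment, free thermal change = 16.3×10⁻⁶×145×700 = 1.654 mm and elastic change from P = 361100×700/(875×195×10³) = 1.481 mm; these oppose, so the net change is 0.173 mm (segment shortens).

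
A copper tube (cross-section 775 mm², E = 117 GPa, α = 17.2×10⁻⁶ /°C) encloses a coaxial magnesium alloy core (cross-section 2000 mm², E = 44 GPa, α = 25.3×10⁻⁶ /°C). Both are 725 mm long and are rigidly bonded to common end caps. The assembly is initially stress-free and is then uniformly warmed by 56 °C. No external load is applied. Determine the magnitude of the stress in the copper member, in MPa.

σ ≈ 26.1 MPa (tensile)

Both members must finish at the same length. With the larger α, the magnesium alloy tends to over-expand; the plates restrain it, putting the magnesium alloy in compression and the copper in tension. With no external load the two internal forces are equal and opposite, magnitude P.
Compatibility of the two members (thermal + elastic change equal): (α₁ − α₂)ΔT = P·[1/(A₁E₁) + 1/(A₂E₂)].
|α₁ − α₂|·ΔT = 8.1×10⁻⁶ × 56 = 0.0004536.
1/(A₁E₁) + 1/(A₂E₂) = 1/(775×117×10³) + 1/(2000×44×10³) = 2.239×10⁻⁸ N⁻¹.
So P = 0.0004536 / 2.239×10⁻⁸ = 20.26 kN.
σ_{copper} = P/A₁ = 20260/775 = 26.14 MPa, tensile.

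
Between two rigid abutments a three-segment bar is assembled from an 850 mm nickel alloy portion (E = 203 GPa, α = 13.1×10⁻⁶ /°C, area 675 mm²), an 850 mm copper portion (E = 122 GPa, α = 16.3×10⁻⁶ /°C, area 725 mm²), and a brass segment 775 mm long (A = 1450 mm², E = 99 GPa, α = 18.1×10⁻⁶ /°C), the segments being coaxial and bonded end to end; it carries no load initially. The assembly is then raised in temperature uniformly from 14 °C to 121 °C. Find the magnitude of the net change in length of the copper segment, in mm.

Free thermal expansion of the whole bar: Σ αᵢΔT Lᵢ = 13.1×10⁻⁶×107×850 + 16.3×10⁻⁶×107×850 + 18.1×10⁻⁶×107×775 = 4.175 mm.
Since the ends are fixed, an axial force P builds up, equal in every segment, with P · Σ Lᵢ/(AᵢEᵢ) = δ_free.
Σ Lᵢ/(AᵢEᵢ) = 850/(675×203×10³) + 850/(725×122×10³) + 775/(1450×99×10³) = 2.121×10⁻⁵ mm/N.
So P = 4.175 / 2.121×10⁻⁵ = 196.8 kN, compressive.
For the copper segment, free thermal change = 16.3×10⁻⁶×107×850 = 1.482 mm and elastic change from P = 196800×850/(725×122×10³) = 1.891 mm; these oppose, so the net change is 0.409 mm (segment shortens).

|ΔL| ≈ 0.409 mm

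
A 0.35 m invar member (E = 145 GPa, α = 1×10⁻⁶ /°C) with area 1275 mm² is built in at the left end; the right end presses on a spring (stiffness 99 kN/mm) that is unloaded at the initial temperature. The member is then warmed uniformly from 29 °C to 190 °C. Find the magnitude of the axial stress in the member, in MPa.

σ ≈ 3.68 MPa (compressive)

The unrestrained thermal change is αΔT L = 1×10⁻⁶ × 161 × 350 = 0.05635 mm.
With a force P in the spring, the elastic change of the member is PL/(AE) and that of the spring is P/k; compatibility requires their sum to equal δ_free.
P [ L/(AE) + 1/k ] = δ_free → P [ 350/(1275×145×10³) + 1/(99×10³) ] = 0.05635.
P = 0.05635 / 1.199×10⁻⁵ = 4698 N.
σ = P/A = 4698/1275 = 3.685 MPa.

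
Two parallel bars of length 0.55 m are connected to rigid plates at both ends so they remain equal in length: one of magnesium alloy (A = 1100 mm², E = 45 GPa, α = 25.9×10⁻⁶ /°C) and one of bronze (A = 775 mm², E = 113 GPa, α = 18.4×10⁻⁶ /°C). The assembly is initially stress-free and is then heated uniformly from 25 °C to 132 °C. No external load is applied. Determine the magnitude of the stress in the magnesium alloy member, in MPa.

Equilibrium of a rigid end plate with no external load gives equal and opposite internal forces ±P in the two members. Since α_{magnesium alloy} > α_{bronze}, heating drives the magnesium alloy into compression and the bronze into tension.
Compatibility of the two members (thermal + elastic change equal): (α₁ − α₂)ΔT = P·[1/(A₁E₁) + 1/(A₂E₂)].
|α₁ − α₂|·ΔT = 7.5×10⁻⁶ × 107 = 0.0008025.
1/(A₁E₁) + 1/(A₂E₂) = 1/(1100×45×10³) + 1/(775×113×10³) = 3.162×10⁻⁸ N⁻¹.
P = 0.0008025 / 3.162×10⁻⁸ = 25380 N = 25.38 kN.
σ_{magnesium alloy} = P/A₁ = 25380/1100 = 23.07 MPa, compressive.

σ ≈ 23.1 MPa (compressive)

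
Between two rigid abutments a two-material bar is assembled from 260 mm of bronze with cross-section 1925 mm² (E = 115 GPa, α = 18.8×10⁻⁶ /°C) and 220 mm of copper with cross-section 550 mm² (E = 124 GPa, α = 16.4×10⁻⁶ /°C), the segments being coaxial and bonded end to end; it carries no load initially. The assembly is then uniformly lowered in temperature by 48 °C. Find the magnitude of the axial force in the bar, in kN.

P ≈ 92.7 kN (tensile)

Free thermal contraction of the whole bar: Σ αᵢΔT Lᵢ = 18.8×10⁻⁶×48×260 + 16.4×10⁻⁶×48×220 = 0.4078 mm.
Since the ends are fixed, an axial force P builds up, equal in every segment, with P · Σ Lᵢ/(AᵢEᵢ) = δ_free.
Σ Lᵢ/(AᵢEᵢ) = 260/(1925×115×10³) + 220/(550×124×10³) = 4.4×10⁻⁶ mm/N.
Hence P = δ_free / Σ(L/AE) = 0.4078/4.4×10⁻⁶ = 92.68 kN (tensile).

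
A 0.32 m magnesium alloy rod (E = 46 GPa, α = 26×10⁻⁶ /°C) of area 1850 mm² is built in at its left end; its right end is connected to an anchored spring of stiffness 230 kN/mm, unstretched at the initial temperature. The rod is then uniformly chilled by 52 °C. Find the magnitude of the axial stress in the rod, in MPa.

σ ≈ 28.8 MPa (tensile)

Free thermal contraction: δ_free = αΔT L = 26×10⁻⁶ × 52 × 320 = 0.4326 mm.
Let P be the tensile force in the spring. The rod extends elastically by PL/(AE) and the spring stretches by P/k; together these equal δ_free.
P [ L/(AE) + 1/k ] = δ_free → P [ 320/(1850×46×10³) + 1/(230×10³) ] = 0.4326.
P = 0.4326 / 8.108×10⁻⁶ = 53360 N.
σ = P/A = 53360/1850 = 28.84 MPa.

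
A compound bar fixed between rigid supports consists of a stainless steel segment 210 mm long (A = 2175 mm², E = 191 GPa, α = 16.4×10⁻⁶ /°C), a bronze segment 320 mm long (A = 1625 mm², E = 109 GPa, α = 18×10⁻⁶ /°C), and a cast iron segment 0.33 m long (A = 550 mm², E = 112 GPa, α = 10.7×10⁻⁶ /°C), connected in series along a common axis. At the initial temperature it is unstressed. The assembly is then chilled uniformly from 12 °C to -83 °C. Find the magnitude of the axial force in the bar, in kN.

If the supports were absent, the total length change would be Σ αᵢΔT Lᵢ = 16.4×10⁻⁶×95×210 + 18×10⁻⁶×95×320 + 10.7×10⁻⁶×95×330 = 1.21 mm.
The rigid supports impose zero overall length change; the single axial force P common to all segments must satisfy P Σ Lᵢ/(AᵢEᵢ) = δ_free.
Σ Lᵢ/(AᵢEᵢ) = 210/(2175×191×10³) + 320/(1625×109×10³) + 330/(550×112×10³) = 7.669×10⁻⁶ mm/N.
So P = 1.21 / 7.669×10⁻⁶ = 157.7 kN, tensile.

P ≈ 158 kN (tensile)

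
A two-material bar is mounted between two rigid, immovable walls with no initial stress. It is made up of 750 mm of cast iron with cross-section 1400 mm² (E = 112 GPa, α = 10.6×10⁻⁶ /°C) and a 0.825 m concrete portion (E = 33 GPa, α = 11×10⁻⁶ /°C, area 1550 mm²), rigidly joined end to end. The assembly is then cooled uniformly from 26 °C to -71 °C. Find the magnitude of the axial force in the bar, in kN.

Free thermal contraction of the whole bar: Σ αᵢΔT Lᵢ = 10.6×10⁻⁶×97×750 + 11×10⁻⁶×97×825 = 1.651 mm.
The rigid supports impose zero overall length change; the single axial force P common to all segments must satisfy P Σ Lᵢ/(AᵢEᵢ) = δ_free.
The series flexibility is Σ Lᵢ/(AᵢEᵢ) = 750/(1400×112×10³) + 825/(1550×33×10³) = 2.091×10⁻⁵ mm/N.
Hence P = δ_free / Σ(L/AE) = 1.651/2.091×10⁻⁵ = 78.97 kN (tensile).

P ≈ 79 kN (tensile)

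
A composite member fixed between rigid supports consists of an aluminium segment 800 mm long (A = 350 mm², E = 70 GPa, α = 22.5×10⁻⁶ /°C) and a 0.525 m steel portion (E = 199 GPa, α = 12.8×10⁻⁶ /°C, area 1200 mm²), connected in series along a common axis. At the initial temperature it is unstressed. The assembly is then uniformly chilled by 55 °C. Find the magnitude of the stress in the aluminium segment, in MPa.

With the walls removed the bar would change length by δ_free = Σ αᵢΔT Lᵢ = 22.5×10⁻⁶×55×800 + 12.8×10⁻⁶×55×525 = 1.36 mm.
The walls prevent any net length change, so an axial force P (same in every segment) develops. Compatibility: P · Σ Lᵢ/(AᵢEᵢ) = δ_free.
Σ Lᵢ/(AᵢEᵢ) = 800/(350×70×10³) + 525/(1200×199×10³) = 3.485×10⁻⁵ mm/N.
So P = 1.36 / 3.485×10⁻⁵ = 39.01 kN, tensile.
σ_{aluminium} = P / A = 39010 / 350 = 111.5 MPa.

σ ≈ 111 MPa (tensile)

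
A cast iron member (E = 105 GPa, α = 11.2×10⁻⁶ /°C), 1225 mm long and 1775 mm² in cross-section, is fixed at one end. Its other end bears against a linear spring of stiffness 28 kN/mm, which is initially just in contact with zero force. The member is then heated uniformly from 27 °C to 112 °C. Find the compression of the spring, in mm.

δ ≈ 0.985 mm

The unrestrained thermal change is αΔT L = 11.2×10⁻⁶ × 85 × 1225 = 1.166 mm.
With a force P in the spring, the elastic change of the member is PL/(AE) and that of the spring is P/k; compatibility requires their sum to equal δ_free.
P [ L/(AE) + 1/k ] = δ_free → P [ 1225/(1775×105×10³) + 1/(28×10³) ] = 1.166.
P = 1.166 / 4.229×10⁻⁵ = 27580 N.
Spring compression = P/k = 27580/(28×10³) = 0.9849 mm.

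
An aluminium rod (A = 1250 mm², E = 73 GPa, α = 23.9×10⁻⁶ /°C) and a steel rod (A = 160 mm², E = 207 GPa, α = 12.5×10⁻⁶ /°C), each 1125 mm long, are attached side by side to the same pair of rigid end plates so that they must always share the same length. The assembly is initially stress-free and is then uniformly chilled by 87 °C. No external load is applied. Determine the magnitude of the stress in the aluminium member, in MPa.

The aluminium has the larger α, so on cooling it would change length more than the steel if both were free. The rigid plates force a common final length, so the aluminium is put into tension and the steel into compression, with equal and opposite forces P (no external load).
Setting the final lengths equal and cancelling L: (α₁ − α₂)ΔT = P/(A₁E₁) + P/(A₂E₂).
|α₁ − α₂|·ΔT = 11.4×10⁻⁶ × 87 = 0.0009918.
1/(A₁E₁) + 1/(A₂E₂) = 1/(1250×73×10³) + 1/(160×207×10³) = 4.115×10⁻⁸ N⁻¹.
So P = 0.0009918 / 4.115×10⁻⁸ = 24.1 kN.
σ_{aluminium} = P/A₁ = 24100/1250 = 19.28 MPa, tensile.

σ ≈ 19.3 MPa (tensile)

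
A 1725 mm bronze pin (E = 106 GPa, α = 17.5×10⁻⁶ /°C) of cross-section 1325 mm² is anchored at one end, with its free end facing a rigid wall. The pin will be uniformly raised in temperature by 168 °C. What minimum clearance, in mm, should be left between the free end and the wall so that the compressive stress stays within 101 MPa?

g ≈ 3.43 mm

Free expansion if unrestrained: δ_free = αΔT L = 17.5×10⁻⁶ × 168 × 1725 = 5.071 mm.
At the allowable stress the elastic shortening the wall may impose is σL/E = 101 × 1725 / (106×10³) = 1.644 mm.
So the gap has to take up the difference, g_min = δ_free − σL/E = 5.071 − 1.644 = 3.428 mm.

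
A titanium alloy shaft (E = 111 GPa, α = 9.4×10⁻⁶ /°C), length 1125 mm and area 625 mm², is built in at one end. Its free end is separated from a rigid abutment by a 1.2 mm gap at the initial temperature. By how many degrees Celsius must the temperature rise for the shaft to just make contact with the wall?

Contact occurs when the free expansion equals the gap: αΔT L = 1.2 mm.
So ΔT = g/(αL) = 1.2/(9.4×10⁻⁶ × 1125) = 113.5 °C.

ΔT ≈ 113 °C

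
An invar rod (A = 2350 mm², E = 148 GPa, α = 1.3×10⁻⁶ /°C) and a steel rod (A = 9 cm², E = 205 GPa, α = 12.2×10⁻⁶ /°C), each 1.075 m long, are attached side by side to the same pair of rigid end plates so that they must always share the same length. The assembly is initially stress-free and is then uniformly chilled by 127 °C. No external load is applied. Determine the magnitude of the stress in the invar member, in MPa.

σ ≈ 71 MPa (compressive)

Equilibrium of a rigid end plate with no external load gives equal and opposite internal forces ±P in the two members. Since α_{steel} > α_{invar}, cooling drives the steel into tension and the invar into compression.
Equating the net (thermal + elastic) strains gives |α₁ − α₂|·ΔT = P·[1/(A₁E₁) + 1/(A₂E₂)].
|α₁ − α₂|·ΔT = 10.9×10⁻⁶ × 127 = 0.001384.
1/(A₁E₁) + 1/(A₂E₂) = 1/(2350×148×10³) + 1/(900×205×10³) = 8.295×10⁻⁹ N⁻¹.
So P = 0.001384 / 8.295×10⁻⁹ = 166.9 kN.
σ_{invar} = P/A₁ = 166900/2350 = 71.01 MPa, compressive.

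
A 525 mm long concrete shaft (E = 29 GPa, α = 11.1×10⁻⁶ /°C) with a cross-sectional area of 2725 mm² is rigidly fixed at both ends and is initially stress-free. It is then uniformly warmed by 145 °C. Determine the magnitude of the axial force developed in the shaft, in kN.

The ends cannot move, so σ = EαΔT = 29×10³ × 11.1×10⁻⁶ × 145 = 46.68 MPa.
Axial force P = σA = 46.68 × 2725 = 127200 N = 127.2 kN, compressive.

P ≈ 127 kN (compressive)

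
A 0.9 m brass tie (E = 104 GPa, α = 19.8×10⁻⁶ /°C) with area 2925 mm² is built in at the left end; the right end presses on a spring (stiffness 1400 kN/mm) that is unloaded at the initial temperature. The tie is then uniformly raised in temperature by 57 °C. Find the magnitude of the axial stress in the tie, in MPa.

Free thermal expansion: δ_free = αΔT L = 19.8×10⁻⁶ × 57 × 900 = 1.016 mm.
Let P be the compressive force at the spring. The tie shortens elastically by PL/(AE) and the spring compresses by P/k; together these equal δ_free.
So P = δ_free / [L/(AE) + 1/k] = 1.016 / [ 900/(2925×104×10³) + 1/(1400×10³) ].
P = 1.016 / 3.673×10⁻⁶ = 276600 N.
σ = P/A = 276600/2925 = 94.55 MPa.

σ ≈ 94.5 MPa (compressive)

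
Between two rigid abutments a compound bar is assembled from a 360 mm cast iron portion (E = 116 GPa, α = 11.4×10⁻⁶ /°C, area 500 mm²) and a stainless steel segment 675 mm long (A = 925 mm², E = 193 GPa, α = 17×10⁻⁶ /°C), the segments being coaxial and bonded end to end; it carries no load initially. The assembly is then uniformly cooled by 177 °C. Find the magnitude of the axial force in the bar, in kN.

P ≈ 276 kN (tensile)

If the supports were absent, the total length change would be Σ αᵢΔT Lᵢ = 11.4×10⁻⁶×177×360 + 17×10⁻⁶×177×675 = 2.757 mm.
The rigid supports impose zero overall length change; the single axial force P common to all segments must satisfy P Σ Lᵢ/(AᵢEᵢ) = δ_free.
Σ Lᵢ/(AᵢEᵢ) = 360/(500×116×10³) + 675/(925×193×10³) = 9.988×10⁻⁶ mm/N.
So P = 2.757 / 9.988×10⁻⁶ = 276.1 kN, tensile.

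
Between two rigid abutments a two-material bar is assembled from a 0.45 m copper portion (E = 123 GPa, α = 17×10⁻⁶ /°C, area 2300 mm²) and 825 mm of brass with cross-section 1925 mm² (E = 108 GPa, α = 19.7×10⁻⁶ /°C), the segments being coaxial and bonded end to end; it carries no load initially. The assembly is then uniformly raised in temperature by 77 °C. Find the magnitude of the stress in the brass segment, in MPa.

Free thermal expansion of the whole bar: Σ αᵢΔT Lᵢ = 17×10⁻⁶×77×450 + 19.7×10⁻⁶×77×825 = 1.84 mm.
The walls prevent any net length change, so an axial force P (same in every segment) develops. Compatibility: P · Σ Lᵢ/(AᵢEᵢ) = δ_free.
Σ Lᵢ/(AᵢEᵢ) = 450/(2300×123×10³) + 825/(1925×108×10³) = 5.559×10⁻⁶ mm/N.
P = 1.84 / 5.559×10⁻⁶ = 331100 N = 331.1 kN, compressive.
σ_{brass} = P / A = 331100 / 1925 = 172 MPa.

σ ≈ 172 MPa (compressive)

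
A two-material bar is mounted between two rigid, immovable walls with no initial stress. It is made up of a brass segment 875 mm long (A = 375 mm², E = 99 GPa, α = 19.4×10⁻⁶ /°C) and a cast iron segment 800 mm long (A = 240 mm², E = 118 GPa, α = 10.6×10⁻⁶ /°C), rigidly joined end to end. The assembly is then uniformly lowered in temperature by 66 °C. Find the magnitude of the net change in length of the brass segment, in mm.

|ΔL| ≈ 0.356 mm

Free thermal contraction of the whole bar: Σ αᵢΔT Lᵢ = 19.4×10⁻⁶×66×875 + 10.6×10⁻⁶×66×800 = 1.68 mm.
The rigid supports impose zero overall length change; the single axial force P common to all segments must satisfy P Σ Lᵢ/(AᵢEᵢ) = δ_free.
Σ Lᵢ/(AᵢEᵢ) = 875/(375×99×10³) + 800/(240×118×10³) = 5.182×10⁻⁵ mm/N.
So P = 1.68 / 5.182×10⁻⁵ = 32.42 kN, tensile.
For the brass segment, free thermal change = 19.4×10⁻⁶×66×875 = 1.12 mm and elastic change from P = 32420×875/(375×99×10³) = 0.7642 mm; these oppose, so the net change is 0.356 mm (segment shortens).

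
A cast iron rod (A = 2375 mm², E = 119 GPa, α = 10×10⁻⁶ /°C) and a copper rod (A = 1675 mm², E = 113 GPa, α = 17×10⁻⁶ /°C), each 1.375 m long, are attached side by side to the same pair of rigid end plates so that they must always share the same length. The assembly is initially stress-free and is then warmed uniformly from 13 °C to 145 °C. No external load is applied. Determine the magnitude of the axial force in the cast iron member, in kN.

P ≈ 105 kN (tensile in the cast iron)

The copper has the larger α, so on heating it would change length more than the cast iron if both were free. The rigid plates force a common final length, so the copper is put into compression and the cast iron into tension, with equal and opposite forces P (no external load).
Setting the final lengths equal and cancelling L: (α₁ − α₂)ΔT = P/(A₁E₁) + P/(A₂E₂).
|α₁ − α₂|·ΔT = 7×10⁻⁶ × 132 = 0.000924.
1/(A₁E₁) + 1/(A₂E₂) = 1/(2375×119×10³) + 1/(1675×113×10³) = 8.822×10⁻⁹ N⁻¹.
P = 0.000924 / 8.822×10⁻⁹ = 104700 N = 104.7 kN.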